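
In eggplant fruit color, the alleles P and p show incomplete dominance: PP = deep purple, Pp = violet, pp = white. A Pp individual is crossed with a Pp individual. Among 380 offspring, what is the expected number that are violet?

Punnett square for Pp × Pp:
Offspring genotypes: 1 PP, 2 Pp, 1 pp
Phenotype counts: 1 deep purple, 2 violet, 1 white
violet: 2 out of 4 → fraction 1/2
Expected count = 1/2 × 380 = 190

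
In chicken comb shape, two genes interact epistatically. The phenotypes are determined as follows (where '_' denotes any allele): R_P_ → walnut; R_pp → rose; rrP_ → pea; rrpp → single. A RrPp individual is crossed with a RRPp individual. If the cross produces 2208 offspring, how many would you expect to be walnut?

Cross: RrPp × RRPp — consider each gene separately:
R gene: Rr × RR → 2 RR, 2 Rr → 4 R_ (out of 4)
P gene: Pp × Pp → 1 PP, 2 Pp, 1 pp → 3 P_ : 1 pp (out of 4)
Genotype classes (out of 4 × 4 = 16): R_P_ = 4×3 = 12; R_pp = 4×1 = 4
Apply the phenotype rules: R_P_ (12) → walnut; R_pp (4) → rose
Phenotype counts (out of 16): 12 walnut, 4 rose
walnut: 12 out of 16 → fraction 3/4
Expected count = 3/4 × 2208 = 1656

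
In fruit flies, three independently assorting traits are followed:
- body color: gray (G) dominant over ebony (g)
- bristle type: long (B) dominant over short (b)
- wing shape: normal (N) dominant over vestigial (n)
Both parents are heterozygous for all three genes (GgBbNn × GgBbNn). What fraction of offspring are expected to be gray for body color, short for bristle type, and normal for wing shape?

Trihybrid cross: GgBbNn × GgBbNn
Each trait segregates independently with a 3:1 phenotypic ratio, so each gene contributes 3/4 (dominant) or 1/4 (recessive).
Target: gray (body color), short (bristle type), normal (wing shape)
Probability = product of independent per-trait probabilities
= 3/4 × 1/4 × 3/4 = 9/64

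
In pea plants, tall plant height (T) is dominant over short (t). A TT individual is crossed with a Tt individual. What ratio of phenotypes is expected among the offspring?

Punnett square for TT × Tt:
Offspring genotypes: 2 TT, 2 Tt
tall: 4, short: 0
Ratio: all tall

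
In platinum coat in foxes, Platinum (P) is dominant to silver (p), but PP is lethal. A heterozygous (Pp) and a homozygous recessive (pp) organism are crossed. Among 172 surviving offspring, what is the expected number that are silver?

Cross: Pp × pp
Punnett square offspring (before lethality): 2 Pp, 2 pp
No PP offspring are produced in this cross.
silver: 2 out of 4 → fraction 1/2
Expected count = 1/2 × 172 = 86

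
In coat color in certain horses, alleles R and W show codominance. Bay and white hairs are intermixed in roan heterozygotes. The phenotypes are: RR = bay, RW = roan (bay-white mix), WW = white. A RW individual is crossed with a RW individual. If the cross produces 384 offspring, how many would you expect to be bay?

Punnett square for RW × RW:
Offspring genotypes: 1 RR, 2 RW, 1 WW
Phenotype counts: 1 bay, 2 roan (bay-white mix), 1 white
bay: 1 out of 4 → fraction 1/4
Expected count = 1/4 × 384 = 96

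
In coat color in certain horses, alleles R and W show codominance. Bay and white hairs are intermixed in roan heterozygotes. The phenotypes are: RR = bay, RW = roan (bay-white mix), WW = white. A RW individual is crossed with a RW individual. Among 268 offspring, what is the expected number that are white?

Punnett square for RW × RW:
Offspring genotypes: 1 RR, 2 RW, 1 WW
Phenotype counts: 1 bay, 2 roan (bay-white mix), 1 white
white: 1 out of 4 → fraction 1/4
Expected count = 1/4 × 268 = 67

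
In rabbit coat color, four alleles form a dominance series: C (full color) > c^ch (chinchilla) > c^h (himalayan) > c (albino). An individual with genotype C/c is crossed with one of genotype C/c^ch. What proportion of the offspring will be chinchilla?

Cross: C/c × C/c^ch
Allele dominance: C > c^ch > c^h > c
Offspring genotypes: 1 C/C, 1 C/c^ch, 1 C/c, 1 c^ch/c
Phenotype counts: 3 full color, 1 chinchilla
chinchilla: 1 out of 4
Probability: 1/4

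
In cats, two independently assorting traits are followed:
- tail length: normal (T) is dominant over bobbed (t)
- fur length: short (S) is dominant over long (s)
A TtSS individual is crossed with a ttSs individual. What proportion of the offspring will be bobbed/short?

Dihybrid cross TtSS × ttSs — consider each gene separately:
tail length: Tt × tt → 2 Tt, 2 tt → 2 T_ : 2 tt (out of 4)
fur length: SS × Ss → 2 SS, 2 Ss → 4 S_ (out of 4)
Combine (counts out of 4 × 4 = 16): normal/short (T_S_) = 2×4 = 8; bobbed/short (ttS_) = 2×4 = 8
Phenotype counts (out of 16): 8 normal/short, 8 bobbed/short
bobbed/short: 8 out of 16
Probability: 8/16 = 1/2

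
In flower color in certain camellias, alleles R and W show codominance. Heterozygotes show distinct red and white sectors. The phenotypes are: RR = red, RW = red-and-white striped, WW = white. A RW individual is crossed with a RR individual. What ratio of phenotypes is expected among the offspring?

Punnett square for RW × RR:
Offspring genotypes: 2 RR, 2 RW
Phenotype counts: 2 red, 2 red-and-white striped
Ratio: 1 red : 1 red-and-white striped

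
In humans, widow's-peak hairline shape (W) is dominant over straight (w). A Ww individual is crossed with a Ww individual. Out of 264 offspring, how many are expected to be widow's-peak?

Punnett square for Ww × Ww:
Offspring genotypes: 1 WW, 2 Ww, 1 ww
widow's-peak: 3, straight: 1
widow's-peak: 3 out of 4 → fraction 3/4
Expected count = 3/4 × 264 = 198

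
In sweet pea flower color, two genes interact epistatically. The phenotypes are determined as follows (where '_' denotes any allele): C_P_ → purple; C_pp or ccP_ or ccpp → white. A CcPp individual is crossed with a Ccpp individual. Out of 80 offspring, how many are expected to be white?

Cross: CcPp × Ccpp — consider each gene separately:
C gene: Cc × Cc → 1 CC, 2 Cc, 1 cc → 3 C_ : 1 cc (out of 4)
P gene: Pp × pp → 2 Pp, 2 pp → 2 P_ : 2 pp (out of 4)
Genotype classes (out of 4 × 4 = 16): C_P_ = 3×2 = 6; C_pp = 3×2 = 6; ccP_ = 1×2 = 2; ccpp = 1×2 = 2
Apply the phenotype rules: C_P_ (6) → purple; C_pp (6) + ccP_ (2) + ccpp (2) → white
Phenotype counts (out of 16): 6 purple, 10 white
white: 10 out of 16 → fraction 5/8
Expected count = 5/8 × 80 = 50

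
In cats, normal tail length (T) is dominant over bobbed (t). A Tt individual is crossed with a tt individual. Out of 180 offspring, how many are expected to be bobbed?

Punnett square for Tt × tt:
Offspring genotypes: 2 Tt, 2 tt
normal: 2, bobbed: 2
bobbed: 2 out of 4 → fraction 1/2
Expected count = 1/2 × 180 = 90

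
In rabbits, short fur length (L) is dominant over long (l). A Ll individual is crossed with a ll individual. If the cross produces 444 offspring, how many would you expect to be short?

Punnett square for Ll × ll:
Offspring genotypes: 2 Ll, 2 ll
short: 2, long: 2
short: 2 out of 4 → fraction 1/2
Expected count = 1/2 × 444 = 222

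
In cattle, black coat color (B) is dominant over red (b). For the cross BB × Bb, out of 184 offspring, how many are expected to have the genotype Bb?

Punnett square for BB × Bb:
Offspring genotypes: 2 BB, 2 Bb
Total offspring: 4
Count with target: 2
Probability: 2/4 = 1/2
Expected count = 1/2 × 184 = 92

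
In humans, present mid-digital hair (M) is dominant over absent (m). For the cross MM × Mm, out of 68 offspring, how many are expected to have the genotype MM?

Punnett square for MM × Mm:
Offspring genotypes: 2 MM, 2 Mm
Total offspring: 4
Count with target: 2
Probability: 2/4 = 1/2
Expected count = 1/2 × 68 = 34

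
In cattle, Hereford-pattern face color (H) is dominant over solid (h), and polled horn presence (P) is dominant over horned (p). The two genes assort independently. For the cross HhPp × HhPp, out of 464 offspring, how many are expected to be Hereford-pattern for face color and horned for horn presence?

Dihybrid cross HhPp × HhPp — consider each gene separately:
face color: Hh × Hh → 1 HH, 2 Hh, 1 hh → 3 H_ : 1 hh (out of 4)
horn presence: Pp × Pp → 1 PP, 2 Pp, 1 pp → 3 P_ : 1 pp (out of 4)
Looking for: Hereford-pattern (H_) and horned (pp)
P(Hereford-pattern) = 3/4, P(horned) = 1/4
P(both) = 3/4 × 1/4 = 3/16
Expected count = 3/16 × 464 = 87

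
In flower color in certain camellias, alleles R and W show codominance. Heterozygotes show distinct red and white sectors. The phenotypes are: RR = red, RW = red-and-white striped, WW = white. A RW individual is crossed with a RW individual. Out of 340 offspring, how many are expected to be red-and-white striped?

Punnett square for RW × RW:
Offspring genotypes: 1 RR, 2 RW, 1 WW
Phenotype counts: 1 red, 2 red-and-white striped, 1 white
red-and-white striped: 2 out of 4 → fraction 1/2
Expected count = 1/2 × 340 = 170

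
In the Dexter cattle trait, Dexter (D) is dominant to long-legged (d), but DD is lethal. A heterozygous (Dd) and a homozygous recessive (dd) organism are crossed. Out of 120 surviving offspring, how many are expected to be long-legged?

Cross: Dd × dd
Punnett square offspring (before lethality): 2 Dd, 2 dd
No DD offspring are produced in this cross.
long-legged: 2 out of 4 → fraction 1/2
Expected count = 1/2 × 120 = 60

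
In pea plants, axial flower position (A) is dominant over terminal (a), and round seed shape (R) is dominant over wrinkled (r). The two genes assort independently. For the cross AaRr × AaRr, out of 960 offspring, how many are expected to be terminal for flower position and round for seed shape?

Dihybrid cross AaRr × AaRr — consider each gene separately:
flower position: Aa × Aa → 1 AA, 2 Aa, 1 aa → 3 A_ : 1 aa (out of 4)
seed shape: Rr × Rr → 1 RR, 2 Rr, 1 rr → 3 R_ : 1 rr (out of 4)
Looking for: terminal (aa) and round (R_)
P(terminal) = 1/4, P(round) = 3/4
P(both) = 1/4 × 3/4 = 3/16
Expected count = 3/16 × 960 = 180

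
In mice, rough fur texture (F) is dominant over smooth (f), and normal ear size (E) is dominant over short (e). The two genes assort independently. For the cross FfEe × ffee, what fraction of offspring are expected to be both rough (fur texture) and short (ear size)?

Dihybrid cross FfEe × ffee — consider each gene separately:
fur texture: Ff × ff → 2 Ff, 2 ff → 2 F_ : 2 ff (out of 4)
ear size: Ee × ee → 2 Ee, 2 ee → 2 E_ : 2 ee (out of 4)
Looking for: rough (F_) and short (ee)
P(rough) = 2/4, P(short) = 2/4
P(both) = 2/4 × 2/4 = 4/16 = 1/4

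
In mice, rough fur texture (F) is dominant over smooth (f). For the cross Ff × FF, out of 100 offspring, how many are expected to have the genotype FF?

Punnett square for Ff × FF:
Offspring genotypes: 2 FF, 2 Ff
Total offspring: 4
Count with target: 2
Probability: 2/4 = 1/2
Expected count = 1/2 × 100 = 50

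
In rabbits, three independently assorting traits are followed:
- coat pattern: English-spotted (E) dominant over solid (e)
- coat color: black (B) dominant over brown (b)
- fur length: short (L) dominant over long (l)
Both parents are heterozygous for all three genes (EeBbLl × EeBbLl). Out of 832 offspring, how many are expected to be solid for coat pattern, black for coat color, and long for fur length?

Trihybrid cross: EeBbLl × EeBbLl
Each trait segregates independently with a 3:1 phenotypic ratio, so each gene contributes 3/4 (dominant) or 1/4 (recessive).
Target: solid (coat pattern), black (coat color), long (fur length)
Probability = product of independent per-trait probabilities
= 1/4 × 3/4 × 1/4 = 3/64
Expected count = 3/64 × 832 = 39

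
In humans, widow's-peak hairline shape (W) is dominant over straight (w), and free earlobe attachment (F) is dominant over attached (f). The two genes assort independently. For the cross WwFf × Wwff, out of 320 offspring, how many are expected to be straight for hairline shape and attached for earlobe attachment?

Dihybrid cross WwFf × Wwff — consider each gene separately:
hairline shape: Ww × Ww → 1 WW, 2 Ww, 1 ww → 3 W_ : 1 ww (out of 4)
earlobe attachment: Ff × ff → 2 Ff, 2 ff → 2 F_ : 2 ff (out of 4)
Looking for: straight (ww) and attached (ff)
P(straight) = 1/4, P(attached) = 2/4
P(both) = 1/4 × 2/4 = 2/16 = 1/8
Expected count = 1/8 × 320 = 40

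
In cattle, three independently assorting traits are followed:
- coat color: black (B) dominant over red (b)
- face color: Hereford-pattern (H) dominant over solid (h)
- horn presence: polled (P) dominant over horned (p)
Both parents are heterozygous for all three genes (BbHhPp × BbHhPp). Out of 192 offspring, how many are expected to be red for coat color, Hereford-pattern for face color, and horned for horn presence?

Trihybrid cross: BbHhPp × BbHhPp
Each trait segregates independently with a 3:1 phenotypic ratio, so each gene contributes 3/4 (dominant) or 1/4 (recessive).
Target: red (coat color), Hereford-pattern (face color), horned (horn presence)
Probability = product of independent per-trait probabilities
= 1/4 × 3/4 × 1/4 = 3/64
Expected count = 3/64 × 192 = 9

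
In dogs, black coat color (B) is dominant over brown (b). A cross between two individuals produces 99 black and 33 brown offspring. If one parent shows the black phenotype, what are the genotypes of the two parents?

Observed offspring: 99 black, 33 brown
The observed ratio simplifies to 3:1. Brown (bb) offspring appear, so each parent must contribute one b allele. The parent stated to show black carries B, so it is Bb. The other parent is then either Bb or bb: Bb × bb would give a 1:1 split, whereas Bb × Bb gives 3:1 — matching the data. So both parents are heterozygous (Bb × Bb).
Parent genotypes: Bb × Bb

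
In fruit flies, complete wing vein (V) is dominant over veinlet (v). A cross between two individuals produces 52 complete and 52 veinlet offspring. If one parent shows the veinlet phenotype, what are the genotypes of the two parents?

Observed offspring: 52 complete, 52 veinlet
The observed ratio simplifies to 1:1. One parent shows veinlet, so its genotype must be vv. A 1:1 offspring split requires the other parent to be heterozygous (Vv).
Parent genotypes: vv × Vv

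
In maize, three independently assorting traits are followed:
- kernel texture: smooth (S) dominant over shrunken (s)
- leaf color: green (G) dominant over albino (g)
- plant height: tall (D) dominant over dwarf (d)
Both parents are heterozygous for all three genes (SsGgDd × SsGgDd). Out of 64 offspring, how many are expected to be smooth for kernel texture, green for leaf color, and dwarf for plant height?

Trihybrid cross: SsGgDd × SsGgDd
Each trait segregates independently with a 3:1 phenotypic ratio, so each gene contributes 3/4 (dominant) or 1/4 (recessive).
Target: smooth (kernel texture), green (leaf color), dwarf (plant height)
Probability = product of independent per-trait probabilities
= 3/4 × 3/4 × 1/4 = 9/64
Expected count = 9/64 × 64 = 9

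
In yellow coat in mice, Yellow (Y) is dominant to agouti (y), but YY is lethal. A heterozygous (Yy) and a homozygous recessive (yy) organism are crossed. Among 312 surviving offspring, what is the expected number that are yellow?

Cross: Yy × yy
Punnett square offspring (before lethality): 2 Yy, 2 yy
No YY offspring are produced in this cross.
yellow: 2 out of 4 → fraction 1/2
Expected count = 1/2 × 312 = 156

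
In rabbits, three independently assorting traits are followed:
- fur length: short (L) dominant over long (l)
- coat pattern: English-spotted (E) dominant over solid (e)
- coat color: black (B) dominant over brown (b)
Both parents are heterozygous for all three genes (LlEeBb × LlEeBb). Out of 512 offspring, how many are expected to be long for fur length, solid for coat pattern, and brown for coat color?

Trihybrid cross: LlEeBb × LlEeBb
Each trait segregates independently with a 3:1 phenotypic ratio, so each gene contributes 3/4 (dominant) or 1/4 (recessive).
Target: long (fur length), solid (coat pattern), brown (coat color)
Probability = product of independent per-trait probabilities
= 1/4 × 1/4 × 1/4 = 1/64
Expected count = 1/64 × 512 = 8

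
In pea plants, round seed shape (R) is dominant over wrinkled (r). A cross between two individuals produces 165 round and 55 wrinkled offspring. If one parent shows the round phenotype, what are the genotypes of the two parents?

Observed offspring: 165 round, 55 wrinkled
The observed ratio simplifies to 3:1. Wrinkled (rr) offspring appear, so each parent must contribute one r allele. The parent stated to show round carries R, so it is Rr. The other parent is then either Rr or rr: Rr × rr would give a 1:1 split, whereas Rr × Rr gives 3:1 — matching the data. So both parents are heterozygous (Rr × Rr).
Parent genotypes: Rr × Rr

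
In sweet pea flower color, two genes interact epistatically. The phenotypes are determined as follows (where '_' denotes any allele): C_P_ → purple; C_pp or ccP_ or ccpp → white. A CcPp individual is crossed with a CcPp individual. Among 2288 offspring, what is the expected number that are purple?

Cross: CcPp × CcPp — consider each gene separately:
C gene: Cc × Cc → 1 CC, 2 Cc, 1 cc → 3 C_ : 1 cc (out of 4)
P gene: Pp × Pp → 1 PP, 2 Pp, 1 pp → 3 P_ : 1 pp (out of 4)
Genotype classes (out of 4 × 4 = 16): C_P_ = 3×3 = 9; C_pp = 3×1 = 3; ccP_ = 1×3 = 3; ccpp = 1×1 = 1
Apply the phenotype rules: C_P_ (9) → purple; C_pp (3) + ccP_ (3) + ccpp (1) → white
Phenotype counts (out of 16): 9 purple, 7 white
purple: 9 out of 16 → fraction 9/16
Expected count = 9/16 × 2288 = 1287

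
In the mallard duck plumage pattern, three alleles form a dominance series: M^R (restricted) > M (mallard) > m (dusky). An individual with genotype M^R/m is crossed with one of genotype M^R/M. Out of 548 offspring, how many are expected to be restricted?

Cross: M^R/m × M^R/M
Allele dominance: M^R > M > m
Offspring genotypes: 1 M^R/M^R, 1 M^R/M, 1 M^R/m, 1 M/m
Phenotype counts: 3 restricted, 1 mallard
restricted: 3 out of 4 → fraction 3/4
Expected count = 3/4 × 548 = 411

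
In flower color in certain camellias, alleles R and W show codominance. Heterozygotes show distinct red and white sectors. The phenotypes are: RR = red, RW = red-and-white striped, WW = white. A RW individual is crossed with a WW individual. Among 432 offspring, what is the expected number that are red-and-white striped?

Punnett square for RW × WW:
Offspring genotypes: 2 RW, 2 WW
Phenotype counts: 2 red-and-white striped, 2 white
red-and-white striped: 2 out of 4 → fraction 1/2
Expected count = 1/2 × 432 = 216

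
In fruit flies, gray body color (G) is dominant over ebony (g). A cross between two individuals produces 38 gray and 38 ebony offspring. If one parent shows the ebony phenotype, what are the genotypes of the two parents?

Observed offspring: 38 gray, 38 ebony
The observed ratio simplifies to 1:1. One parent shows ebony, so its genotype must be gg. A 1:1 offspring split requires the other parent to be heterozygous (Gg).
Parent genotypes: gg × Gg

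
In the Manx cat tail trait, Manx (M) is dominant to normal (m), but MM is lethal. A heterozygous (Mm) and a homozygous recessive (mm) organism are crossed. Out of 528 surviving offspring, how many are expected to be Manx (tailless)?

Cross: Mm × mm
Punnett square offspring (before lethality): 2 Mm, 2 mm
No MM offspring are produced in this cross.
Manx (tailless): 2 out of 4 → fraction 1/2
Expected count = 1/2 × 528 = 264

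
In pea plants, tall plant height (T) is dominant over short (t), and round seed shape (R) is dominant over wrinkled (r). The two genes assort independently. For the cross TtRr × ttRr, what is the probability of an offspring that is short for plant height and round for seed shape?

Dihybrid cross TtRr × ttRr — consider each gene separately:
plant height: Tt × tt → 2 Tt, 2 tt → 2 T_ : 2 tt (out of 4)
seed shape: Rr × Rr → 1 RR, 2 Rr, 1 rr → 3 R_ : 1 rr (out of 4)
Looking for: short (tt) and round (R_)
P(short) = 2/4, P(round) = 3/4
P(both) = 2/4 × 3/4 = 6/16 = 3/8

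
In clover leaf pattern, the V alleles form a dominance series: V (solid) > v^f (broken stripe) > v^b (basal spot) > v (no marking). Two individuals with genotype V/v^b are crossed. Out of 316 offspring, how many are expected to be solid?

Cross: V/v^b × V/v^b
Allele dominance: V > v^f > v^b > v
Offspring genotypes: 1 V/V, 2 V/v^b, 1 v^b/v^b
Phenotype counts: 3 solid, 1 basal spot
solid: 3 out of 4 → fraction 3/4
Expected count = 3/4 × 316 = 237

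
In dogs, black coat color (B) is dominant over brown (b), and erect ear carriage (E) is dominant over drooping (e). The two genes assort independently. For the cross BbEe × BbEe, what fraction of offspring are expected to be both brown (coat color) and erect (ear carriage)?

Dihybrid cross BbEe × BbEe — consider each gene separately:
coat color: Bb × Bb → 1 BB, 2 Bb, 1 bb → 3 B_ : 1 bb (out of 4)
ear carriage: Ee × Ee → 1 EE, 2 Ee, 1 ee → 3 E_ : 1 ee (out of 4)
Looking for: brown (bb) and erect (E_)
P(brown) = 1/4, P(erect) = 3/4
P(both) = 1/4 × 3/4 = 3/16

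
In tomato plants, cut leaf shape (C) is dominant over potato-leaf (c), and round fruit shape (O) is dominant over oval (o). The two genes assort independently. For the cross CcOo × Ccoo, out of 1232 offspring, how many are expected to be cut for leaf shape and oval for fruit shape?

Dihybrid cross CcOo × Ccoo — consider each gene separately:
leaf shape: Cc × Cc → 1 CC, 2 Cc, 1 cc → 3 C_ : 1 cc (out of 4)
fruit shape: Oo × oo → 2 Oo, 2 oo → 2 O_ : 2 oo (out of 4)
Looking for: cut (C_) and oval (oo)
P(cut) = 3/4, P(oval) = 2/4
P(both) = 3/4 × 2/4 = 6/16 = 3/8
Expected count = 3/8 × 1232 = 462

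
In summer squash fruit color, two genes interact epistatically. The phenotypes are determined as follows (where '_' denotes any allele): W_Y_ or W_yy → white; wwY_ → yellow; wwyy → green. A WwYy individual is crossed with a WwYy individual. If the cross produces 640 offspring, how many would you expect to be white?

Cross: WwYy × WwYy — consider each gene separately:
W gene: Ww × Ww → 1 WW, 2 Ww, 1 ww → 3 W_ : 1 ww (out of 4)
Y gene: Yy × Yy → 1 YY, 2 Yy, 1 yy → 3 Y_ : 1 yy (out of 4)
Genotype classes (out of 4 × 4 = 16): W_Y_ = 3×3 = 9; W_yy = 3×1 = 3; wwY_ = 1×3 = 3; wwyy = 1×1 = 1
Apply the phenotype rules: W_Y_ (9) + W_yy (3) → white; wwY_ (3) → yellow; wwyy (1) → green
Phenotype counts (out of 16): 12 white, 3 yellow, 1 green
white: 12 out of 16 → fraction 3/4
Expected count = 3/4 × 640 = 480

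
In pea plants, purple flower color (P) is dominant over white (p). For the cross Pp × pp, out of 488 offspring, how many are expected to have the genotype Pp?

Punnett square for Pp × pp:
Offspring genotypes: 2 Pp, 2 pp
Total offspring: 4
Count with target: 2
Probability: 2/4 = 1/2
Expected count = 1/2 × 488 = 244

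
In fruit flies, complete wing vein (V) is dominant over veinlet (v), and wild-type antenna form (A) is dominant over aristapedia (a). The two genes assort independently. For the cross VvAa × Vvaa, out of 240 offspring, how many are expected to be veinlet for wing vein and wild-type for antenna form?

Dihybrid cross VvAa × Vvaa — consider each gene separately:
wing vein: Vv × Vv → 1 VV, 2 Vv, 1 vv → 3 V_ : 1 vv (out of 4)
antenna form: Aa × aa → 2 Aa, 2 aa → 2 A_ : 2 aa (out of 4)
Looking for: veinlet (vv) and wild-type (A_)
P(veinlet) = 1/4, P(wild-type) = 2/4
P(both) = 1/4 × 2/4 = 2/16 = 1/8
Expected count = 1/8 × 240 = 30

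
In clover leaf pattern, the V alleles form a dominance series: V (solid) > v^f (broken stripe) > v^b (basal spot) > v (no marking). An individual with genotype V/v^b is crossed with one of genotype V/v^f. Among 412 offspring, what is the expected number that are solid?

Cross: V/v^b × V/v^f
Allele dominance: V > v^f > v^b > v
Offspring genotypes: 1 V/V, 1 V/v^f, 1 V/v^b, 1 v^f/v^b
Phenotype counts: 3 solid, 1 broken stripe
solid: 3 out of 4 → fraction 3/4
Expected count = 3/4 × 412 = 309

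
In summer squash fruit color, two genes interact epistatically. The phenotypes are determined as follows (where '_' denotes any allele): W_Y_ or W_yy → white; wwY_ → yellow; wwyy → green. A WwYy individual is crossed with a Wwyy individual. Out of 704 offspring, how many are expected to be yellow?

Cross: WwYy × Wwyy — consider each gene separately:
W gene: Ww × Ww → 1 WW, 2 Ww, 1 ww → 3 W_ : 1 ww (out of 4)
Y gene: Yy × yy → 2 Yy, 2 yy → 2 Y_ : 2 yy (out of 4)
Genotype classes (out of 4 × 4 = 16): W_Y_ = 3×2 = 6; W_yy = 3×2 = 6; wwY_ = 1×2 = 2; wwyy = 1×2 = 2
Apply the phenotype rules: W_Y_ (6) + W_yy (6) → white; wwY_ (2) → yellow; wwyy (2) → green
Phenotype counts (out of 16): 12 white, 2 yellow, 2 green
yellow: 2 out of 16 → fraction 1/8
Expected count = 1/8 × 704 = 88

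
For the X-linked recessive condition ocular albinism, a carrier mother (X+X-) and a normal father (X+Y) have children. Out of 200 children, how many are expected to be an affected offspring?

Cross: X+X- × X+Y
Offspring: 1 X+X+, 1 X+Y, 1 X+X-, 1 X-Y
Probability of an affected offspring: 1/4
Expected count = 1/4 × 200 = 50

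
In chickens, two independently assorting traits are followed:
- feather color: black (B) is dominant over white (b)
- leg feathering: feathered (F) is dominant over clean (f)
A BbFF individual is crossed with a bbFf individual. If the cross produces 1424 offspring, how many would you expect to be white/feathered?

Dihybrid cross BbFF × bbFf — consider each gene separately:
feather color: Bb × bb → 2 Bb, 2 bb → 2 B_ : 2 bb (out of 4)
leg feathering: FF × Ff → 2 FF, 2 Ff → 4 F_ (out of 4)
Combine (counts out of 4 × 4 = 16): black/feathered (B_F_) = 2×4 = 8; white/feathered (bbF_) = 2×4 = 8
Phenotype counts (out of 16): 8 black/feathered, 8 white/feathered
white/feathered: 8 out of 16 → fraction 1/2
Expected count = 1/2 × 1424 = 712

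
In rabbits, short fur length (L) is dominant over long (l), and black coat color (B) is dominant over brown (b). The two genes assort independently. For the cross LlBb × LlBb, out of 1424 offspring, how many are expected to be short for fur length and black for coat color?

Dihybrid cross LlBb × LlBb — consider each gene separately:
fur length: Ll × Ll → 1 LL, 2 Ll, 1 ll → 3 L_ : 1 ll (out of 4)
coat color: Bb × Bb → 1 BB, 2 Bb, 1 bb → 3 B_ : 1 bb (out of 4)
Looking for: short (L_) and black (B_)
P(short) = 3/4, P(black) = 3/4
P(both) = 3/4 × 3/4 = 9/16
Expected count = 9/16 × 1424 = 801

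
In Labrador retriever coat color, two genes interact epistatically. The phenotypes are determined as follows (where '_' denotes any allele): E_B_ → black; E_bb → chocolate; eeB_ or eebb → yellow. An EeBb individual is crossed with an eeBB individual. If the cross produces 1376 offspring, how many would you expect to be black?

Cross: EeBb × eeBB — consider each gene separately:
E gene: Ee × ee → 2 Ee, 2 ee → 2 E_ : 2 ee (out of 4)
B gene: Bb × BB → 2 BB, 2 Bb → 4 B_ (out of 4)
Genotype classes (out of 4 × 4 = 16): E_B_ = 2×4 = 8; eeB_ = 2×4 = 8
Apply the phenotype rules: E_B_ (8) → black; eeB_ (8) → yellow
Phenotype counts (out of 16): 8 black, 8 yellow
black: 8 out of 16 → fraction 1/2
Expected count = 1/2 × 1376 = 688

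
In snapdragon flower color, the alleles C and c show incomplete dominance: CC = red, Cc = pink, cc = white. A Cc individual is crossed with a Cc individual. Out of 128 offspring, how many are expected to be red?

Punnett square for Cc × Cc:
Offspring genotypes: 1 CC, 2 Cc, 1 cc
Phenotype counts: 1 red, 2 pink, 1 white
red: 1 out of 4 → fraction 1/4
Expected count = 1/4 × 128 = 32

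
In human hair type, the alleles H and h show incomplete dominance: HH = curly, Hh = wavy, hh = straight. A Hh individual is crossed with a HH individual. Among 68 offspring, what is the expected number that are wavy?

Punnett square for Hh × HH:
Offspring genotypes: 2 HH, 2 Hh
Phenotype counts: 2 curly, 2 wavy
wavy: 2 out of 4 → fraction 1/2
Expected count = 1/2 × 68 = 34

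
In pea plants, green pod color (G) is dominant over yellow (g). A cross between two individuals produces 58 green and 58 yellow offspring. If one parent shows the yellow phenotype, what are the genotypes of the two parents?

Observed offspring: 58 green, 58 yellow
The observed ratio simplifies to 1:1. One parent shows yellow, so its genotype must be gg. A 1:1 offspring split requires the other parent to be heterozygous (Gg).
Parent genotypes: gg × Gg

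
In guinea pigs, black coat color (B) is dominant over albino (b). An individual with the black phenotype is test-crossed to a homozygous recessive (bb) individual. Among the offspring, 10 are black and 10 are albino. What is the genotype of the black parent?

Test cross: ? × bb
Offspring: 10 black, 10 albino — approximately 1:1.
A 1:1 ratio in a test cross indicates the unknown parent is heterozygous (Bb).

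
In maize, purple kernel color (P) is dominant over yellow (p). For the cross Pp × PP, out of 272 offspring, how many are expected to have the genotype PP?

Punnett square for Pp × PP:
Offspring genotypes: 2 PP, 2 Pp
Total offspring: 4
Count with target: 2
Probability: 2/4 = 1/2
Expected count = 1/2 × 272 = 136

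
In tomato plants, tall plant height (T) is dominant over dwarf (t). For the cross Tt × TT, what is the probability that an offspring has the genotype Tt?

Punnett square for Tt × TT:
Offspring genotypes: 2 TT, 2 Tt
Total offspring: 4
Count with target: 2
Probability: 2/4 = 1/2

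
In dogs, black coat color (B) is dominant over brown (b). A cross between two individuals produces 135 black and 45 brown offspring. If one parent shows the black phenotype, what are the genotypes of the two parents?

Observed offspring: 135 black, 45 brown
The observed ratio simplifies to 3:1. Brown (bb) offspring appear, so each parent must contribute one b allele. The parent stated to show black carries B, so it is Bb. The other parent is then either Bb or bb: Bb × bb would give a 1:1 split, whereas Bb × Bb gives 3:1 — matching the data. So both parents are heterozygous (Bb × Bb).
Parent genotypes: Bb × Bb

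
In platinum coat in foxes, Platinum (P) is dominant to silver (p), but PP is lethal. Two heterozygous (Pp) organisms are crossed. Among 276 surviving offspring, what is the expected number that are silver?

Cross: Pp × Pp
Punnett square offspring (before lethality): 1 PP, 2 Pp, 1 pp
The PP genotype is lethal (embryos die); surviving offspring: 2 Pp, 1 pp
silver: 1 out of 3 → fraction 1/3
Expected count = 1/3 × 276 = 92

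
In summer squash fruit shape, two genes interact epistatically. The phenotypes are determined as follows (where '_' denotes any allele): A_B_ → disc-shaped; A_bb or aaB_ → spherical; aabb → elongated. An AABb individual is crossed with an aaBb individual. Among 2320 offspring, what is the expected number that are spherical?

Cross: AABb × aaBb — consider each gene separately:
A gene: AA × aa → 4 Aa → 4 A_ (out of 4)
B gene: Bb × Bb → 1 BB, 2 Bb, 1 bb → 3 B_ : 1 bb (out of 4)
Genotype classes (out of 4 × 4 = 16): A_B_ = 4×3 = 12; A_bb = 4×1 = 4
Apply the phenotype rules: A_B_ (12) → disc-shaped; A_bb (4) → spherical
Phenotype counts (out of 16): 12 disc-shaped, 4 spherical
spherical: 4 out of 16 → fraction 1/4
Expected count = 1/4 × 2320 = 580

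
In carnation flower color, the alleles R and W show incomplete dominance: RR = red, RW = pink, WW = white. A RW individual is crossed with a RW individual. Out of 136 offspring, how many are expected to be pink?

Punnett square for RW × RW:
Offspring genotypes: 1 RR, 2 RW, 1 WW
Phenotype counts: 1 red, 2 pink, 1 white
pink: 2 out of 4 → fraction 1/2
Expected count = 1/2 × 136 = 68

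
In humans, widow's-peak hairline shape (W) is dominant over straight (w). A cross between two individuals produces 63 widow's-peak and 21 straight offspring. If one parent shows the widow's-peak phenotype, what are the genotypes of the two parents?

Observed offspring: 63 widow's-peak, 21 straight
The observed ratio simplifies to 3:1. Straight (ww) offspring appear, so each parent must contribute one w allele. The parent stated to show widow's-peak carries W, so it is Ww. The other parent is then either Ww or ww: Ww × ww would give a 1:1 split, whereas Ww × Ww gives 3:1 — matching the data. So both parents are heterozygous (Ww × Ww).
Parent genotypes: Ww × Ww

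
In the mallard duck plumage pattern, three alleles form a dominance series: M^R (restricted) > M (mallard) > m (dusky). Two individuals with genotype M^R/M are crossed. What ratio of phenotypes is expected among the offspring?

Cross: M^R/M × M^R/M
Allele dominance: M^R > M > m
Offspring genotypes: 1 M^R/M^R, 2 M^R/M, 1 M/M
Phenotype counts: 3 restricted, 1 mallard
Ratio: 3 restricted : 1 mallard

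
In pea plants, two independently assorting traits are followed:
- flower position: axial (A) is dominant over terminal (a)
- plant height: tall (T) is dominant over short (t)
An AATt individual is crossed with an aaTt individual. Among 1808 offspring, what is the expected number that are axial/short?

Dihybrid cross AATt × aaTt — consider each gene separately:
flower position: AA × aa → 4 Aa → 4 A_ (out of 4)
plant height: Tt × Tt → 1 TT, 2 Tt, 1 tt → 3 T_ : 1 tt (out of 4)
Combine (counts out of 4 × 4 = 16): axial/tall (A_T_) = 4×3 = 12; axial/short (A_tt) = 4×1 = 4
Phenotype counts (out of 16): 12 axial/tall, 4 axial/short
axial/short: 4 out of 16 → fraction 1/4
Expected count = 1/4 × 1808 = 452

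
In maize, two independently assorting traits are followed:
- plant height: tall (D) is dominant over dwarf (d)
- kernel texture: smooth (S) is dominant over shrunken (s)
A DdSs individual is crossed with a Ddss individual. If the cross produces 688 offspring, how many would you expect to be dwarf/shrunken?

Dihybrid cross DdSs × Ddss — consider each gene separately:
plant height: Dd × Dd → 1 DD, 2 Dd, 1 dd → 3 D_ : 1 dd (out of 4)
kernel texture: Ss × ss → 2 Ss, 2 ss → 2 S_ : 2 ss (out of 4)
Combine (counts out of 4 × 4 = 16): tall/smooth (D_S_) = 3×2 = 6; tall/shrunken (D_ss) = 3×2 = 6; dwarf/smooth (ddS_) = 1×2 = 2; dwarf/shrunken (ddss) = 1×2 = 2
Phenotype counts (out of 16): 6 tall/smooth, 6 tall/shrunken, 2 dwarf/smooth, 2 dwarf/shrunken
dwarf/shrunken: 2 out of 16 → fraction 1/8
Expected count = 1/8 × 688 = 86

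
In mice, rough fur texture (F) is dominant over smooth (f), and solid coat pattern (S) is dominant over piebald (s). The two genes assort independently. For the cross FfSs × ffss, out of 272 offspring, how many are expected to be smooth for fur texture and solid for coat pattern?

Dihybrid cross FfSs × ffss — consider each gene separately:
fur texture: Ff × ff → 2 Ff, 2 ff → 2 F_ : 2 ff (out of 4)
coat pattern: Ss × ss → 2 Ss, 2 ss → 2 S_ : 2 ss (out of 4)
Looking for: smooth (ff) and solid (S_)
P(smooth) = 2/4, P(solid) = 2/4
P(both) = 2/4 × 2/4 = 4/16 = 1/4
Expected count = 1/4 × 272 = 68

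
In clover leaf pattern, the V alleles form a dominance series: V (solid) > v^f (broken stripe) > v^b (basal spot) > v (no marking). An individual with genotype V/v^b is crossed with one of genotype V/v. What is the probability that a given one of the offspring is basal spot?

Cross: V/v^b × V/v
Allele dominance: V > v^f > v^b > v
Offspring genotypes: 1 V/V, 1 V/v, 1 V/v^b, 1 v^b/v
Phenotype counts: 3 solid, 1 basal spot
basal spot: 1 out of 4
Probability: 1/4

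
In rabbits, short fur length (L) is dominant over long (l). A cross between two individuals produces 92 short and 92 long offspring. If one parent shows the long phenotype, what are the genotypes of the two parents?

Observed offspring: 92 short, 92 long
The observed ratio simplifies to 1:1. One parent shows long, so its genotype must be ll. A 1:1 offspring split requires the other parent to be heterozygous (Ll).
Parent genotypes: ll × Ll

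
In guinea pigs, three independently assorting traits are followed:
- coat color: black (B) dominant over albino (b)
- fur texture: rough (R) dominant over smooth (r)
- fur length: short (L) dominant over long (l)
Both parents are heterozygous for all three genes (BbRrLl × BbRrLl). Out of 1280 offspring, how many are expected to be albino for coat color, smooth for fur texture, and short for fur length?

Trihybrid cross: BbRrLl × BbRrLl
Each trait segregates independently with a 3:1 phenotypic ratio, so each gene contributes 3/4 (dominant) or 1/4 (recessive).
Target: albino (coat color), smooth (fur texture), short (fur length)
Probability = product of independent per-trait probabilities
= 1/4 × 1/4 × 3/4 = 3/64
Expected count = 3/64 × 1280 = 60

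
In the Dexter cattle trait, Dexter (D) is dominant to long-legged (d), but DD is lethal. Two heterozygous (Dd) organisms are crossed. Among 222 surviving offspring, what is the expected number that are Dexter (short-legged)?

Cross: Dd × Dd
Punnett square offspring (before lethality): 1 DD, 2 Dd, 1 dd
The DD genotype is lethal (embryos die); surviving offspring: 2 Dd, 1 dd
Dexter (short-legged): 2 out of 3 → fraction 2/3
Expected count = 2/3 × 222 = 148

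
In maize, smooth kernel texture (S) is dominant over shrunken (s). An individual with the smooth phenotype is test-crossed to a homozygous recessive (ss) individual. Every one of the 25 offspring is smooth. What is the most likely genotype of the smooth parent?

Test cross: ? × ss
All offspring are smooth.
If the unknown parent were heterozygous (Ss), about half of 25 offspring would be shrunken; none are. The unknown parent is most likely homozygous dominant (SS).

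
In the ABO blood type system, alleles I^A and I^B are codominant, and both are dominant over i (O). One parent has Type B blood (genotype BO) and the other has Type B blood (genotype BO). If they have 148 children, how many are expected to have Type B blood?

Cross: BO × BO
Possible offspring genotypes: 1 BB, 2 BO, 1 OO
Blood type counts: 3 Type B, 1 Type O
Probability of Type B: 3/4
Expected count = 3/4 × 148 = 111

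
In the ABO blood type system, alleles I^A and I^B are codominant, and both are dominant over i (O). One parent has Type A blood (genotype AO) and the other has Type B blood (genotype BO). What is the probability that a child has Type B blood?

Cross: AO × BO
Possible offspring genotypes: 1 AB, 1 AO, 1 BO, 1 OO
Blood type counts: 1 Type AB, 1 Type A, 1 Type B, 1 Type O
Probability of Type B: 1/4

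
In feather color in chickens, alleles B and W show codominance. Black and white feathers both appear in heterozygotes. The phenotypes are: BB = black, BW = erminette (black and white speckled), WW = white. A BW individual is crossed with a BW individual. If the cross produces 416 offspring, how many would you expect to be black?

Punnett square for BW × BW:
Offspring genotypes: 1 BB, 2 BW, 1 WW
Phenotype counts: 1 black, 2 erminette (black and white speckled), 1 white
black: 1 out of 4 → fraction 1/4
Expected count = 1/4 × 416 = 104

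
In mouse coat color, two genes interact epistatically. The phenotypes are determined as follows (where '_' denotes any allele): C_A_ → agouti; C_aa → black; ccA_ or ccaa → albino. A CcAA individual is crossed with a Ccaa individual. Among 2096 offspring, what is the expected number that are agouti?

Cross: CcAA × Ccaa — consider each gene separately:
C gene: Cc × Cc → 1 CC, 2 Cc, 1 cc → 3 C_ : 1 cc (out of 4)
A gene: AA × aa → 4 Aa → 4 A_ (out of 4)
Genotype classes (out of 4 × 4 = 16): C_A_ = 3×4 = 12; ccA_ = 1×4 = 4
Apply the phenotype rules: C_A_ (12) → agouti; ccA_ (4) → albino
Phenotype counts (out of 16): 12 agouti, 4 albino
agouti: 12 out of 16 → fraction 3/4
Expected count = 3/4 × 2096 = 1572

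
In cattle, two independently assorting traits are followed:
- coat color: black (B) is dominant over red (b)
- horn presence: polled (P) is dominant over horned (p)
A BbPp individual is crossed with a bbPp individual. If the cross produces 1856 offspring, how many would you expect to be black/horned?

Dihybrid cross BbPp × bbPp — consider each gene separately:
coat color: Bb × bb → 2 Bb, 2 bb → 2 B_ : 2 bb (out of 4)
horn presence: Pp × Pp → 1 PP, 2 Pp, 1 pp → 3 P_ : 1 pp (out of 4)
Combine (counts out of 4 × 4 = 16): black/polled (B_P_) = 2×3 = 6; black/horned (B_pp) = 2×1 = 2; red/polled (bbP_) = 2×3 = 6; red/horned (bbpp) = 2×1 = 2
Phenotype counts (out of 16): 6 black/polled, 2 black/horned, 6 red/polled, 2 red/horned
black/horned: 2 out of 16 → fraction 1/8
Expected count = 1/8 × 1856 = 232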